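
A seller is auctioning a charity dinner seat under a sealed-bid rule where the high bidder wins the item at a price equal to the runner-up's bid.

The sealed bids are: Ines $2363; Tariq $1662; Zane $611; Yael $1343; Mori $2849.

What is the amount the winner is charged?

$2363

Highest bid: Mori at $2849, so Mori wins.
Second-highest bid: Ines at $2363 — that is the price the winner pays.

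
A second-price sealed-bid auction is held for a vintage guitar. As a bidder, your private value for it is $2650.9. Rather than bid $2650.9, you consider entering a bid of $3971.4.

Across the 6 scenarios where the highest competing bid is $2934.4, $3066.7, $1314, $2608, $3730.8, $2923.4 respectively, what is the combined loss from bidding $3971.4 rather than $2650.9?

$2051.7

The deviation costs you only when the competing bid falls strictly between $2650.9 and $3971.4; elsewhere both bids give the same outcome.
$2934.4: truthful payoff $0, deviation payoff −$283.5 → loss $283.5.
$3066.7: truthful payoff $0, deviation payoff −$415.8 → loss $415.8.
$1314: outcomes coincide → loss $0.
$2608: outcomes coincide → loss $0.
$3730.8: truthful payoff $0, deviation payoff −$1079.9 → loss $1079.9.
$2923.4: truthful payoff $0, deviation payoff −$272.5 → loss $272.5.
Total loss = $283.5 + $415.8 + $1079.9 + $272.5 = $2051.7.
Because the price is fixed by the runner-up's bid, deviating from your value can only change a good outcome into a bad one — never the reverse.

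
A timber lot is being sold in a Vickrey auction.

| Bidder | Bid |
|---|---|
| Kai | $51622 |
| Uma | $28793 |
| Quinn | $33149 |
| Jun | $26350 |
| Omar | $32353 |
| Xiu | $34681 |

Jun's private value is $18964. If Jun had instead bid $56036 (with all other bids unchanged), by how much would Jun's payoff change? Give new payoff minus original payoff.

The highest bid among the other bidders is $51622; Jun's bid doesn't change that.
Original bid $26350: Jun is not highest (top rival bid is $51622); payoff $0.
Alternative bid $56036: Jun is highest, pays the top rival bid $51622; payoff $18964 − $51622 = −$32658.
Change in payoff = −$32658 − ($0) = −$32658.

−$32658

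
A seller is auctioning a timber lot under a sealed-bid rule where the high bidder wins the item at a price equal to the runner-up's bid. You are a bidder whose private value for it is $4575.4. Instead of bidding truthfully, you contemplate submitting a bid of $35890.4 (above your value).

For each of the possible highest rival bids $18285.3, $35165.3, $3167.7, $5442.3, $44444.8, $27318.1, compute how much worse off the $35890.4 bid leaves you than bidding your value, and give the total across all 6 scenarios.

The deviation costs you only when the competing bid falls strictly between $4575.4 and $35890.4; elsewhere both bids give the same outcome.
$18285.3: truthful payoff $0, deviation payoff −$13709.9 → loss $13709.9.
$35165.3: truthful payoff $0, deviation payoff −$30589.9 → loss $30589.9.
$3167.7: outcomes coincide → loss $0.
$5442.3: truthful payoff $0, deviation payoff −$866.9 → loss $866.9.
$44444.8: outcomes coincide → loss $0.
$27318.1: truthful payoff $0, deviation payoff −$22742.7 → loss $22742.7.
Total loss = $13709.9 + $30589.9 + $866.9 + $22742.7 = $67909.4.

$67909.4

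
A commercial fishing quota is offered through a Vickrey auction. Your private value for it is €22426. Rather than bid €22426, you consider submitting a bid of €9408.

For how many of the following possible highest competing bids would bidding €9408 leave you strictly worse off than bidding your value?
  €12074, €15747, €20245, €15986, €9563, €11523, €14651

The deviation hurts exactly when the highest competing bid lies strictly between €9408 and €22426 — underbidding then forfeits a profitable win.
€12074: inside the interval → strictly worse (loss €10352).
€15747: inside the interval → strictly worse (loss €6679).
€20245: inside the interval → strictly worse (loss €2181).
€15986: inside the interval → strictly worse (loss €6440).
€9563: inside the interval → strictly worse (loss €12863).
€11523: inside the interval → strictly worse (loss €10903).
€14651: inside the interval → strictly worse (loss €7775).
Count: 7.

7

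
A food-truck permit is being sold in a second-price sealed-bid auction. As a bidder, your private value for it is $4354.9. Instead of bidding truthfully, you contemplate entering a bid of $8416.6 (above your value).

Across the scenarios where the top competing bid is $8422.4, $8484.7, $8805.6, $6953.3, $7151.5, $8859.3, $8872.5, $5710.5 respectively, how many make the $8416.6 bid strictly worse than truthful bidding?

The deviation hurts exactly when the highest competing bid lies strictly between $4354.9 and $8416.6 — overbidding then wins at a price above your value.
$8422.4: above both → same outcome either way.
$8484.7: above both → same outcome either way.
$8805.6: above both → same outcome either way.
$6953.3: inside the interval → strictly worse (loss $2598.4).
$7151.5: inside the interval → strictly worse (loss $2796.6).
$8859.3: above both → same outcome either way.
$8872.5: above both → same outcome either way.
$5710.5: inside the interval → strictly worse (loss $1355.6).
Count: 3.

3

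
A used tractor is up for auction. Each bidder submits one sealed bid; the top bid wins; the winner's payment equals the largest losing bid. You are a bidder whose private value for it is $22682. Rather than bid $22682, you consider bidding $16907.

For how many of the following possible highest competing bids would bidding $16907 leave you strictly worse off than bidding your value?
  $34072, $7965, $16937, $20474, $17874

The deviation hurts exactly when the highest competing bid lies strictly between $16907 and $22682 — underbidding then forfeits a profitable win.
$34072: above both → same outcome either way.
$7965: below both → same outcome either way.
$16937: inside the interval → strictly worse (loss $5745).
$20474: inside the interval → strictly worse (loss $2208).
$17874: inside the interval → strictly worse (loss $4808).
Count: 3.

3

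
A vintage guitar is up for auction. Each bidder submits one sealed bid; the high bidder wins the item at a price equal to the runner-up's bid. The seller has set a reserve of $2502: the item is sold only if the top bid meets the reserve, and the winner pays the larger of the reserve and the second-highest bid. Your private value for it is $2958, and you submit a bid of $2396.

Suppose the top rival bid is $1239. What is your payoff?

Your bid $2396 is the highest bid but falls below the reserve $2502, so the item goes unsold. Payoff $0.

$0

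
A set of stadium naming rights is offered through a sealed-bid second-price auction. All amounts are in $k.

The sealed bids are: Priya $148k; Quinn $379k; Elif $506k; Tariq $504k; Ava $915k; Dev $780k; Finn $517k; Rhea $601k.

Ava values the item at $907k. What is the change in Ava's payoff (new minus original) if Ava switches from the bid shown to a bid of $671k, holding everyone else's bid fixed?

−$127k

The highest bid among the other bidders is $780k; Ava's bid doesn't change that.
Original bid $915k: Ava is highest, pays the top rival bid $780k; payoff $907k − $780k = $127k.
Alternative bid $671k: Ava is not highest (top rival bid is $780k); payoff $0k.
Change in payoff = $0k − ($127k) = −$127k.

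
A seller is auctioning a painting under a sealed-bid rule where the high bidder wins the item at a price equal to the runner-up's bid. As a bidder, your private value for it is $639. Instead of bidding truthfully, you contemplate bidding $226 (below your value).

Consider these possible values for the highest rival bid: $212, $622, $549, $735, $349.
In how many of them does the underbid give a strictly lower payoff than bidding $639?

The deviation hurts exactly when the highest competing bid lies strictly between $226 and $639 — underbidding then forfeits a profitable win.
$212: below both → same outcome either way.
$622: inside the interval → strictly worse (loss $17).
$549: inside the interval → strictly worse (loss $90).
$735: above both → same outcome either way.
$349: inside the interval → strictly worse (loss $290).
Count: 3.

3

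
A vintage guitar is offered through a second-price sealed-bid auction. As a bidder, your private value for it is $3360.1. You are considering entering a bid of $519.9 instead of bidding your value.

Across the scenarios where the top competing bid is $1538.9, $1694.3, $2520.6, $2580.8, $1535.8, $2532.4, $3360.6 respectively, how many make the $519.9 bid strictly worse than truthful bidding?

6

The deviation hurts exactly when the highest competing bid lies strictly between $519.9 and $3360.1 — underbidding then forfeits a profitable win.
$1538.9: inside the interval → strictly worse (loss $1821.2).
$1694.3: inside the interval → strictly worse (loss $1665.8).
$2520.6: inside the interval → strictly worse (loss $839.5).
$2580.8: inside the interval → strictly worse (loss $779.3).
$1535.8: inside the interval → strictly worse (loss $1824.3).
$2532.4: inside the interval → strictly worse (loss $827.7).
$3360.6: above both → same outcome either way.
Count: 6.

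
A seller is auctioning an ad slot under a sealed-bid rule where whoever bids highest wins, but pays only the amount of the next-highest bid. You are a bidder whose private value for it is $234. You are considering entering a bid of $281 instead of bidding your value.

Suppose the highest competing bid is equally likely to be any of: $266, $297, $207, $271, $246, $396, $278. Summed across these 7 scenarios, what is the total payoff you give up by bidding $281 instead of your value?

The deviation costs you only when the competing bid falls strictly between $234 and $281; elsewhere both bids give the same outcome.
$266: truthful payoff $0, deviation payoff −$32 → loss $32.
$297: outcomes coincide → loss $0.
$207: outcomes coincide → loss $0.
$271: truthful payoff $0, deviation payoff −$37 → loss $37.
$246: truthful payoff $0, deviation payoff −$12 → loss $12.
$396: outcomes coincide → loss $0.
$278: truthful payoff $0, deviation payoff −$44 → loss $44.
Total loss = $32 + $37 + $12 + $44 = $125.
Truthful bidding weakly dominates here: raising your bid can only win items priced above your value, and lowering it can only forfeit items priced below.

$125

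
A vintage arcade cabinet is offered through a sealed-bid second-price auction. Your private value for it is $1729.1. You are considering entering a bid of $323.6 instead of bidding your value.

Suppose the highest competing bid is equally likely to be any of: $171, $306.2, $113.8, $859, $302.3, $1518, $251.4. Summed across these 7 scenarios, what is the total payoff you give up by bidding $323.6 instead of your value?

The deviation costs you only when the competing bid falls strictly between $323.6 and $1729.1; elsewhere both bids give the same outcome.
$171: outcomes coincide → loss $0.
$306.2: outcomes coincide → loss $0.
$113.8: outcomes coincide → loss $0.
$859: truthful payoff $870.1, deviation payoff $0 → loss $870.1.
$302.3: outcomes coincide → loss $0.
$1518: truthful payoff $211.1, deviation payoff $0 → loss $211.1.
$251.4: outcomes coincide → loss $0.
Total loss = $870.1 + $211.1 = $1081.2.
Truthful bidding weakly dominates here: raising your bid can only win items priced above your value, and lowering it can only forfeit items priced below.

$1081.2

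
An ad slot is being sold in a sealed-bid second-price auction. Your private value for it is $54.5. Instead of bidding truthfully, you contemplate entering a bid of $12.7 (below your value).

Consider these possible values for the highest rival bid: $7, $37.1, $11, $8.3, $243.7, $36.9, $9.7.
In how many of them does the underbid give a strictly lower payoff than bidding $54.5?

The deviation hurts exactly when the highest competing bid lies strictly between $12.7 and $54.5 — underbidding then forfeits a profitable win.
$7: below both → same outcome either way.
$37.1: inside the interval → strictly worse (loss $17.4).
$11: below both → same outcome either way.
$8.3: below both → same outcome either way.
$243.7: above both → same outcome either way.
$36.9: inside the interval → strictly worse (loss $17.6).
$9.7: below both → same outcome either way.
Count: 2.

2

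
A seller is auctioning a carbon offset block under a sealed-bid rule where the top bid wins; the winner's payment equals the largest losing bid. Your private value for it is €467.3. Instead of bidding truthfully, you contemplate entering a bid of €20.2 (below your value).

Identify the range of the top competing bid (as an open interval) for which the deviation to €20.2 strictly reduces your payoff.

If the competing bid is below €20.2, both bids win at the same price — no difference.
If it is above €467.3, both bids lose — no difference.
If it lies strictly between €20.2 and €467.3, bidding your value wins at a price below your value (positive payoff) while bidding €20.2 loses (payoff 0).
So the deviation strictly hurts on the open interval (€20.2, €467.3).

(€20.2, €467.3)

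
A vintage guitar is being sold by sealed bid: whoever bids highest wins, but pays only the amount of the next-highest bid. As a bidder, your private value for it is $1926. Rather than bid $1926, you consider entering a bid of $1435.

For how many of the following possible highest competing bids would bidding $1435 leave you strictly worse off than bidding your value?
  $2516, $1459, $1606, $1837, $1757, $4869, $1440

5

The deviation hurts exactly when the highest competing bid lies strictly between $1435 and $1926 — underbidding then forfeits a profitable win.
$2516: above both → same outcome either way.
$1459: inside the interval → strictly worse (loss $467).
$1606: inside the interval → strictly worse (loss $320).
$1837: inside the interval → strictly worse (loss $89).
$1757: inside the interval → strictly worse (loss $169).
$4869: above both → same outcome either way.
$1440: inside the interval → strictly worse (loss $486).
Count: 5.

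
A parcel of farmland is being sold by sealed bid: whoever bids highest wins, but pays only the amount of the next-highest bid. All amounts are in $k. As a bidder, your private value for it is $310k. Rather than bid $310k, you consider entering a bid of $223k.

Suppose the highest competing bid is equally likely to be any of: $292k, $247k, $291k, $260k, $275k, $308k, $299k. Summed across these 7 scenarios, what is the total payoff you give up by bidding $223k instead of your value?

The deviation costs you only when the competing bid falls strictly between $223k and $310k; elsewhere both bids give the same outcome.
$292k: truthful payoff $18k, deviation payoff $0k → loss $18k.
$247k: truthful payoff $63k, deviation payoff $0k → loss $63k.
$291k: truthful payoff $19k, deviation payoff $0k → loss $19k.
$260k: truthful payoff $50k, deviation payoff $0k → loss $50k.
$275k: truthful payoff $35k, deviation payoff $0k → loss $35k.
$308k: truthful payoff $2k, deviation payoff $0k → loss $2k.
$299k: truthful payoff $11k, deviation payoff $0k → loss $11k.
Total loss = $18k + $63k + $19k + $50k + $35k + $2k + $11k = $198k.
Because the price is fixed by the runner-up's bid, deviating from your value can only change a good outcome into a bad one — never the reverse.

$198k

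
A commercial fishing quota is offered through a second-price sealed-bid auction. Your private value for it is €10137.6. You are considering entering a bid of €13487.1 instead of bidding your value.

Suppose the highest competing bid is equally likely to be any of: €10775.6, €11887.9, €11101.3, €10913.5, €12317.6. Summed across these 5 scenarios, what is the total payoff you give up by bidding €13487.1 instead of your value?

The deviation costs you only when the competing bid falls strictly between €10137.6 and €13487.1; elsewhere both bids give the same outcome.
€10775.6: truthful payoff €0, deviation payoff −€638 → loss €638.
€11887.9: truthful payoff €0, deviation payoff −€1750.3 → loss €1750.3.
€11101.3: truthful payoff €0, deviation payoff −€963.7 → loss €963.7.
€10913.5: truthful payoff €0, deviation payoff −€775.9 → loss €775.9.
€12317.6: truthful payoff €0, deviation payoff −€2180 → loss €2180.
Total loss = €638 + €1750.3 + €963.7 + €775.9 + €2180 = €6307.9.

€6307.9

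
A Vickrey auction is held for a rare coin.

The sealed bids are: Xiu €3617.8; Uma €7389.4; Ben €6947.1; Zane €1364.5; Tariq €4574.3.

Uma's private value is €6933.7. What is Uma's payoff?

Highest bid: Uma at €7389.4, so Uma wins.
Second-highest bid: Ben at €6947.1 — that is the price the winner pays.
Uma's payoff = value − price = €6933.7 − €6947.1 = −€13.4.

−€13.4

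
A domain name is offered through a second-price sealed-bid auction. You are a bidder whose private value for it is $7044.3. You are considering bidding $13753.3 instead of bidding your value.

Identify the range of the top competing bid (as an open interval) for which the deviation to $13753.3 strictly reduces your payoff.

($7044.3, $13753.3)

If the competing bid is below $7044.3, both bids win at the same price — no difference.
If it is above $13753.3, both bids lose — no difference.
If it lies strictly between $7044.3 and $13753.3, bidding your value loses (payoff 0) while bidding $13753.3 wins at a price above your value (payoff negative).
So the deviation strictly hurts on the open interval ($7044.3, $13753.3).
Truthful bidding weakly dominates here: raising your bid can only win items priced above your value, and lowering it can only forfeit items priced below.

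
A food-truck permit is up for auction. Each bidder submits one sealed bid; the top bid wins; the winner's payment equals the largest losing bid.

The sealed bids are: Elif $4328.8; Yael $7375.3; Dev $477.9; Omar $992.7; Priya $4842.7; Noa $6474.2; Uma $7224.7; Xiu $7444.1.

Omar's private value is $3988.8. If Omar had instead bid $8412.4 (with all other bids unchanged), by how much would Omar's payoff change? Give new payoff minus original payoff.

The highest bid among the other bidders is $7444.1; Omar's bid doesn't change that.
Original bid $992.7: Omar is not highest (top rival bid is $7444.1); payoff $0.
Alternative bid $8412.4: Omar is highest, pays the top rival bid $7444.1; payoff $3988.8 − $7444.1 = −$3455.3.
Change in payoff = −$3455.3 − ($0) = −$3455.3.

−$3455.3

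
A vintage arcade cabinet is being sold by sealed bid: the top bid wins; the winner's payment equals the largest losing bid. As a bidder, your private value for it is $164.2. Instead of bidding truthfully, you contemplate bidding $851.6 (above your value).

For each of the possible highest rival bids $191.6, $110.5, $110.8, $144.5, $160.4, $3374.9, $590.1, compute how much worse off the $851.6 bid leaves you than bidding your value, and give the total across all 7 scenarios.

The deviation costs you only when the competing bid falls strictly between $164.2 and $851.6; elsewhere both bids give the same outcome.
$191.6: truthful payoff $0, deviation payoff −$27.4 → loss $27.4.
$110.5: outcomes coincide → loss $0.
$110.8: outcomes coincide → loss $0.
$144.5: outcomes coincide → loss $0.
$160.4: outcomes coincide → loss $0.
$3374.9: outcomes coincide → loss $0.
$590.1: truthful payoff $0, deviation payoff −$425.9 → loss $425.9.
Total loss = $27.4 + $425.9 = $453.3.

$453.3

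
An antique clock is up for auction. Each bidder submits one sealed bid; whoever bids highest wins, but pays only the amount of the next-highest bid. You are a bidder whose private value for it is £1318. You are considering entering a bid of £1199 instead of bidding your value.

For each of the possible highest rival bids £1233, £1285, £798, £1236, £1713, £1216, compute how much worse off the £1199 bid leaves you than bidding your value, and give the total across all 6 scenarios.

£302

The deviation costs you only when the competing bid falls strictly between £1199 and £1318; elsewhere both bids give the same outcome.
£1233: truthful payoff £85, deviation payoff £0 → loss £85.
£1285: truthful payoff £33, deviation payoff £0 → loss £33.
£798: outcomes coincide → loss £0.
£1236: truthful payoff £82, deviation payoff £0 → loss £82.
£1713: outcomes coincide → loss £0.
£1216: truthful payoff £102, deviation payoff £0 → loss £102.
Total loss = £85 + £33 + £82 + £102 = £302.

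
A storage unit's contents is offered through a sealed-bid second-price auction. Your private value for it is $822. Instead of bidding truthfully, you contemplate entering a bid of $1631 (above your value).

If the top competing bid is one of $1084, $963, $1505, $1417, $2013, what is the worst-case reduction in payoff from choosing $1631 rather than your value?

$683

$1084: truthful gives $0, deviation gives −$262 → loss $262.
$963: truthful gives $0, deviation gives −$141 → loss $141.
$1505: truthful gives $0, deviation gives −$683 → loss $683.
$1417: truthful gives $0, deviation gives −$595 → loss $595.
$2013: same outcome either way → loss $0.
Maximum loss: $683.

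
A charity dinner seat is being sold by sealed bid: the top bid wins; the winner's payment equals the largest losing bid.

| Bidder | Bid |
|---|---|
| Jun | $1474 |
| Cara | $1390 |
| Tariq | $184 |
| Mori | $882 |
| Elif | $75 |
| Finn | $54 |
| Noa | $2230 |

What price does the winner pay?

$1474

Highest bid: Noa at $2230, so Noa wins.
Second-highest bid: Jun at $1474 — that is the price the winner pays.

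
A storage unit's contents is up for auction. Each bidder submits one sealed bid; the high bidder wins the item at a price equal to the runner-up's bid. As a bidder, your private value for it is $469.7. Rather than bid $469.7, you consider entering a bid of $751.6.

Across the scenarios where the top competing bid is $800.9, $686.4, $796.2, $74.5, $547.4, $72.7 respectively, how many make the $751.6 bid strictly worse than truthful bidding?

2

The deviation hurts exactly when the highest competing bid lies strictly between $469.7 and $751.6 — overbidding then wins at a price above your value.
$800.9: above both → same outcome either way.
$686.4: inside the interval → strictly worse (loss $216.7).
$796.2: above both → same outcome either way.
$74.5: below both → same outcome either way.
$547.4: inside the interval → strictly worse (loss $77.7).
$72.7: below both → same outcome either way.
Count: 2.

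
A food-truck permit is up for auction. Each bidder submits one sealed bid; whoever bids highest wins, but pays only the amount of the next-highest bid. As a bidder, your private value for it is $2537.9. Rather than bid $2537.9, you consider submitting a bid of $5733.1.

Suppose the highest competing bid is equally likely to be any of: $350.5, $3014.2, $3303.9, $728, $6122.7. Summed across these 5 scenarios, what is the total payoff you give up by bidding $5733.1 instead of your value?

The deviation costs you only when the competing bid falls strictly between $2537.9 and $5733.1; elsewhere both bids give the same outcome.
$350.5: outcomes coincide → loss $0.
$3014.2: truthful payoff $0, deviation payoff −$476.3 → loss $476.3.
$3303.9: truthful payoff $0, deviation payoff −$766 → loss $766.
$728: outcomes coincide → loss $0.
$6122.7: outcomes coincide → loss $0.
Total loss = $476.3 + $766 = $1242.3.

$1242.3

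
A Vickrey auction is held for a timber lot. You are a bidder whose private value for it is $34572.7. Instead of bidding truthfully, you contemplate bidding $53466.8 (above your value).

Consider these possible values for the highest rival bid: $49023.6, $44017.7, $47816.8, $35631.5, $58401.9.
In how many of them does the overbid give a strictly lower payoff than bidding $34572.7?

The deviation hurts exactly when the highest competing bid lies strictly between $34572.7 and $53466.8 — overbidding then wins at a price above your value.
$49023.6: inside the interval → strictly worse (loss $14450.9).
$44017.7: inside the interval → strictly worse (loss $9445).
$47816.8: inside the interval → strictly worse (loss $13244.1).
$35631.5: inside the interval → strictly worse (loss $1058.8).
$58401.9: above both → same outcome either way.
Count: 4.

4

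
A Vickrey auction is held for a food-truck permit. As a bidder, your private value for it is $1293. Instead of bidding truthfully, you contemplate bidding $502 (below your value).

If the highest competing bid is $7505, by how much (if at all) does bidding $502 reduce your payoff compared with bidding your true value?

Bidding your value $1293: you lose (since $1293 < $7505). Payoff $0.
Bidding $502: you lose. Payoff $0.
Difference = $0 − $0 = $0; both bids lead to the same outcome because the competing bid is above both your value and your alternative bid.

$0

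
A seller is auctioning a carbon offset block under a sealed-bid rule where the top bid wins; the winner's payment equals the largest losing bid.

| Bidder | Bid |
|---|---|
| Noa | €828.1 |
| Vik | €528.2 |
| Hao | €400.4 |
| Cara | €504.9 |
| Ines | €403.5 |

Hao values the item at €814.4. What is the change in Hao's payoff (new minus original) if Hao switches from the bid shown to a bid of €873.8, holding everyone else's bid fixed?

The highest bid among the other bidders is €828.1; Hao's bid doesn't change that.
Original bid €400.4: Hao is not highest (top rival bid is €828.1); payoff €0.
Alternative bid €873.8: Hao is highest, pays the top rival bid €828.1; payoff €814.4 − €828.1 = −€13.7.
Change in payoff = −€13.7 − (€0) = −€13.7.

−€13.7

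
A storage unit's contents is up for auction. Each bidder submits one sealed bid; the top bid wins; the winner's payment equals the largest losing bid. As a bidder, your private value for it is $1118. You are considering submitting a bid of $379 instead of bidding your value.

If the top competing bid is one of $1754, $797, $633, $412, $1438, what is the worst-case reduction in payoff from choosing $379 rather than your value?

$706

$1754: same outcome either way → loss $0.
$797: truthful gives $321, deviation gives $0 → loss $321.
$633: truthful gives $485, deviation gives $0 → loss $485.
$412: truthful gives $706, deviation gives $0 → loss $706.
$1438: same outcome either way → loss $0.
Maximum loss: $706.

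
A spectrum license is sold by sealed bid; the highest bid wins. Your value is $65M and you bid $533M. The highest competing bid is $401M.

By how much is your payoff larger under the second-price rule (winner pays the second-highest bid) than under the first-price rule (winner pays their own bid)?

$132M

You have the highest bid, so you win under either rule.
Second-price: pay $401M → payoff −$336M.
First-price: pay your own bid $533M → payoff −$468M.
Difference = −$336M − (−$468M) = $132M.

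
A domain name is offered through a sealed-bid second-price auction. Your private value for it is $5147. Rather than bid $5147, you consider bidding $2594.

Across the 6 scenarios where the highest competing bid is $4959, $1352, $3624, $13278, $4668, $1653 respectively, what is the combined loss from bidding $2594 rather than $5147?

The deviation costs you only when the competing bid falls strictly between $2594 and $5147; elsewhere both bids give the same outcome.
$4959: truthful payoff $188, deviation payoff $0 → loss $188.
$1352: outcomes coincide → loss $0.
$3624: truthful payoff $1523, deviation payoff $0 → loss $1523.
$13278: outcomes coincide → loss $0.
$4668: truthful payoff $479, deviation payoff $0 → loss $479.
$1653: outcomes coincide → loss $0.
Total loss = $188 + $1523 + $479 = $2190.

$2190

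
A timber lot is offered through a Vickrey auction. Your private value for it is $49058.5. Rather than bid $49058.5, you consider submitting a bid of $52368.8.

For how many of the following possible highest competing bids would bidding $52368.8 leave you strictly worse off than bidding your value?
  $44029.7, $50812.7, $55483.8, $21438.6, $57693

1

The deviation hurts exactly when the highest competing bid lies strictly between $49058.5 and $52368.8 — overbidding then wins at a price above your value.
$44029.7: below both → same outcome either way.
$50812.7: inside the interval → strictly worse (loss $1754.2).
$55483.8: above both → same outcome either way.
$21438.6: below both → same outcome either way.
$57693: above both → same outcome either way.
Count: 1.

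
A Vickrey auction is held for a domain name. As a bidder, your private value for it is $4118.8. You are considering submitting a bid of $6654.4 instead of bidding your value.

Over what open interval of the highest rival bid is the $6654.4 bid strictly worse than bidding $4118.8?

If the competing bid is below $4118.8, both bids win at the same price — no difference.
If it is above $6654.4, both bids lose — no difference.
If it lies strictly between $4118.8 and $6654.4, bidding your value loses (payoff 0) while bidding $6654.4 wins at a price above your value (payoff negative).
So the deviation strictly hurts on the open interval ($4118.8, $6654.4).
Because the price is fixed by the runner-up's bid, deviating from your value can only change a good outcome into a bad one — never the reverse.

($4118.8, $6654.4)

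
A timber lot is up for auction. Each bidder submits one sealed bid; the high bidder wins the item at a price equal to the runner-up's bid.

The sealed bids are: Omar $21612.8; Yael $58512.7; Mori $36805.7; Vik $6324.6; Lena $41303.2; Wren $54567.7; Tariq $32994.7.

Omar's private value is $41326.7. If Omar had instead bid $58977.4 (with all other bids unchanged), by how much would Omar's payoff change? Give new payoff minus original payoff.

−$17186

The highest bid among the other bidders is $58512.7; Omar's bid doesn't change that.
Original bid $21612.8: Omar is not highest (top rival bid is $58512.7); payoff $0.
Alternative bid $58977.4: Omar is highest, pays the top rival bid $58512.7; payoff $41326.7 − $58512.7 = −$17186.
Change in payoff = −$17186 − ($0) = −$17186.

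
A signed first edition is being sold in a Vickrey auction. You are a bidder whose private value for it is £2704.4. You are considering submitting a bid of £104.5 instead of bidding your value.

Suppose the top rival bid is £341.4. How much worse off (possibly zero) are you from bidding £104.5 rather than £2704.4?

Bidding your value £2704.4: you win (since £2704.4 > £341.4) and pay £341.4. Payoff £2363.
Bidding £104.5: you lose. Payoff £0.
The competing bid £341.4 lies between your shaded bid and your value, so underbidding forfeits an item you could have won at a profitable price.
Loss from deviating = £2363 − (£0) = £2363.

£2363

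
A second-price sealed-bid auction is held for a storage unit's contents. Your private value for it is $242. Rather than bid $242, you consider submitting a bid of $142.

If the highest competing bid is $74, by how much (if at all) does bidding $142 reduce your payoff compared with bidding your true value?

Bidding your value $242: you win (since $242 > $74) and pay $74. Payoff $168.
Bidding $142: you win and pay $74. Payoff $242 − $74 = $168.
Difference = $168 − $168 = $0; both bids lead to the same outcome because the competing bid is below both your value and your alternative bid.

$0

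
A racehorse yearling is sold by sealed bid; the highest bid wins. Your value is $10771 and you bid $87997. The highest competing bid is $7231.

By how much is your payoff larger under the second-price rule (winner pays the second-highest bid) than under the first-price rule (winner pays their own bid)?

$80766

You have the highest bid, so you win under either rule.
Second-price: pay $7231 → payoff $3540.
First-price: pay your own bid $87997 → payoff −$77226.
Difference = $3540 − (−$77226) = $80766.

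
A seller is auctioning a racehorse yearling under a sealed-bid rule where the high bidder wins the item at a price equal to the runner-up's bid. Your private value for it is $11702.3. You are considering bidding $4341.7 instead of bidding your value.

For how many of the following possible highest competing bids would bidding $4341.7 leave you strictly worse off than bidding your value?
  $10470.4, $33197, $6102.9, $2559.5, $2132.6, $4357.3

3

The deviation hurts exactly when the highest competing bid lies strictly between $4341.7 and $11702.3 — underbidding then forfeits a profitable win.
$10470.4: inside the interval → strictly worse (loss $1231.9).
$33197: above both → same outcome either way.
$6102.9: inside the interval → strictly worse (loss $5599.4).
$2559.5: below both → same outcome either way.
$2132.6: below both → same outcome either way.
$4357.3: inside the interval → strictly worse (loss $7345).
Count: 3.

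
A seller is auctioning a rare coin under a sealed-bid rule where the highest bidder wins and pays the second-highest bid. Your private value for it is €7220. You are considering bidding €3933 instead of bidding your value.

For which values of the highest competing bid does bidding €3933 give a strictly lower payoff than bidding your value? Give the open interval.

If the competing bid is below €3933, both bids win at the same price — no difference.
If it is above €7220, both bids lose — no difference.
If it lies strictly between €3933 and €7220, bidding your value wins at a price below your value (positive payoff) while bidding €3933 loses (payoff 0).
So the deviation strictly hurts on the open interval (€3933, €7220).

(€3933, €7220)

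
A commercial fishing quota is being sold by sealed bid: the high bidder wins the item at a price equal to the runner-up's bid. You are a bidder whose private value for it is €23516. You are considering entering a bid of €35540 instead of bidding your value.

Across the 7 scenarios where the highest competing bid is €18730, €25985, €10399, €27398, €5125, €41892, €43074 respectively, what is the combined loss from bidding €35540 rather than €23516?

€6351

The deviation costs you only when the competing bid falls strictly between €23516 and €35540; elsewhere both bids give the same outcome.
€18730: outcomes coincide → loss €0.
€25985: truthful payoff €0, deviation payoff −€2469 → loss €2469.
€10399: outcomes coincide → loss €0.
€27398: truthful payoff €0, deviation payoff −€3882 → loss €3882.
€5125: outcomes coincide → loss €0.
€41892: outcomes coincide → loss €0.
€43074: outcomes coincide → loss €0.
Total loss = €2469 + €3882 = €6351.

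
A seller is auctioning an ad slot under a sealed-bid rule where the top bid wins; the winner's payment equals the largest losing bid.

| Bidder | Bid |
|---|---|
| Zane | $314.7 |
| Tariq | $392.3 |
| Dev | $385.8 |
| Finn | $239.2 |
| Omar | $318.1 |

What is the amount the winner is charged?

$385.8

Highest bid: Tariq at $392.3, so Tariq wins.
Second-highest bid: Dev at $385.8 — that is the price the winner pays.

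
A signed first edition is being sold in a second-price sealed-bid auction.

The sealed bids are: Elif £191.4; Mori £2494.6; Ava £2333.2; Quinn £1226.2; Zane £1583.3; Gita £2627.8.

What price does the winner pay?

Highest bid: Gita at £2627.8, so Gita wins.
Second-highest bid: Mori at £2494.6 — that is the price the winner pays.

£2494.6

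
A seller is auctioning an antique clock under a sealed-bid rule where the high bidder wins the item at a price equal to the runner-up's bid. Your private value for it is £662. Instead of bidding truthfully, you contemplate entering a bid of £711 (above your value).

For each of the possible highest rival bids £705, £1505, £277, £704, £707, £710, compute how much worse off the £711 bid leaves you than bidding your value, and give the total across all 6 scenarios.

The deviation costs you only when the competing bid falls strictly between £662 and £711; elsewhere both bids give the same outcome.
£705: truthful payoff £0, deviation payoff −£43 → loss £43.
£1505: outcomes coincide → loss £0.
£277: outcomes coincide → loss £0.
£704: truthful payoff £0, deviation payoff −£42 → loss £42.
£707: truthful payoff £0, deviation payoff −£45 → loss £45.
£710: truthful payoff £0, deviation payoff −£48 → loss £48.
Total loss = £43 + £42 + £45 + £48 = £178.

£178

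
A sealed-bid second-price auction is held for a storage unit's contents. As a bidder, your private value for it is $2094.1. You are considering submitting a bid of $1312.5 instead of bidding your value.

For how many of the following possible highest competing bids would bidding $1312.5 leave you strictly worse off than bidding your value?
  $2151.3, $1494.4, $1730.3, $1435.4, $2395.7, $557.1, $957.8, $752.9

The deviation hurts exactly when the highest competing bid lies strictly between $1312.5 and $2094.1 — underbidding then forfeits a profitable win.
$2151.3: above both → same outcome either way.
$1494.4: inside the interval → strictly worse (loss $599.7).
$1730.3: inside the interval → strictly worse (loss $363.8).
$1435.4: inside the interval → strictly worse (loss $658.7).
$2395.7: above both → same outcome either way.
$557.1: below both → same outcome either way.
$957.8: below both → same outcome either way.
$752.9: below both → same outcome either way.
Count: 3.

3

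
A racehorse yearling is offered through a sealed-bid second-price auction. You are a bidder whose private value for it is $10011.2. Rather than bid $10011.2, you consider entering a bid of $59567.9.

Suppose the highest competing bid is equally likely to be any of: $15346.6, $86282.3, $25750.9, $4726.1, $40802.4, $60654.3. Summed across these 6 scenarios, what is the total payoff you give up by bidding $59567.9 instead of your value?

$51866.3

The deviation costs you only when the competing bid falls strictly between $10011.2 and $59567.9; elsewhere both bids give the same outcome.
$15346.6: truthful payoff $0, deviation payoff −$5335.4 → loss $5335.4.
$86282.3: outcomes coincide → loss $0.
$25750.9: truthful payoff $0, deviation payoff −$15739.7 → loss $15739.7.
$4726.1: outcomes coincide → loss $0.
$40802.4: truthful payoff $0, deviation payoff −$30791.2 → loss $30791.2.
$60654.3: outcomes coincide → loss $0.
Total loss = $5335.4 + $15739.7 + $30791.2 = $51866.3.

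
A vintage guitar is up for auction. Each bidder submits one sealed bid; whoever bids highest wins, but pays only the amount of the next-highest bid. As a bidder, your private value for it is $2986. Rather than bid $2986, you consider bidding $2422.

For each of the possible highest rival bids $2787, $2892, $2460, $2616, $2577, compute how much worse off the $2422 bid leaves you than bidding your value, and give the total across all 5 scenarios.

$1598

The deviation costs you only when the competing bid falls strictly between $2422 and $2986; elsewhere both bids give the same outcome.
$2787: truthful payoff $199, deviation payoff $0 → loss $199.
$2892: truthful payoff $94, deviation payoff $0 → loss $94.
$2460: truthful payoff $526, deviation payoff $0 → loss $526.
$2616: truthful payoff $370, deviation payoff $0 → loss $370.
$2577: truthful payoff $409, deviation payoff $0 → loss $409.
Total loss = $199 + $94 + $526 + $370 + $409 = $1598.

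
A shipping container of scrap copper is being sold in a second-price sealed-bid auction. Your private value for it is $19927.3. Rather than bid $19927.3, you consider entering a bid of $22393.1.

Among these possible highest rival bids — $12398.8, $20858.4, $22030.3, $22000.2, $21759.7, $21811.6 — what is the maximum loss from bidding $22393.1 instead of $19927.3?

$2103

$12398.8: same outcome either way → loss $0.
$20858.4: truthful gives $0, deviation gives −$931.1 → loss $931.1.
$22030.3: truthful gives $0, deviation gives −$2103 → loss $2103.
$22000.2: truthful gives $0, deviation gives −$2072.9 → loss $2072.9.
$21759.7: truthful gives $0, deviation gives −$1832.4 → loss $1832.4.
$21811.6: truthful gives $0, deviation gives −$1884.3 → loss $1884.3.
Maximum loss: $2103.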